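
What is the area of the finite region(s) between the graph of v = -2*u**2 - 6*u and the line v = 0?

The curve meets the u-axis where -2*u**2 - 6*u = 0, i.e. -2*u*(u + 3) = 0, at u = -3, 0.
On [-3, 0] the curve lies above the axis; ∫[-3,0] (-2*u**2 - 6*u) du = 9, giving area 9.

9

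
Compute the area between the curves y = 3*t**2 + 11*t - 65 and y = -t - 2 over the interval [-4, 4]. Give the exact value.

408

The difference (3*t**2 + 11*t - 65) - (-t - 2) = 3*t**2 + 12*t - 63 changes sign at t = 3 inside [-4, 4], so split the integral there.
∫[-4,3] (3*t**2 + 12*t - 63) dt = -392; the area of that piece is 392.
∫[3,4] (3*t**2 + 12*t - 63) dt = 16.
Total area = 392 + 16 = 408.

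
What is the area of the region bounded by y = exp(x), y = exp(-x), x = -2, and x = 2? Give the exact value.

-4 + 2*exp(-2) + 2*exp(2)

The difference (exp(x)) - (exp(-x)) = exp(x) - exp(-x) changes sign at x = 0 inside [-2, 2], so split the integral there.
∫[-2,0] (exp(x) - exp(-x)) dx = -exp(2) - exp(-2) + 2; the area of that piece is -2 + exp(-2) + exp(2).
∫[0,2] (exp(x) - exp(-x)) dx = -2 + exp(-2) + exp(2).
Total area = (-2 + exp(-2) + exp(2)) + (-2 + exp(-2) + exp(2)) = -4 + 2*exp(-2) + 2*exp(2).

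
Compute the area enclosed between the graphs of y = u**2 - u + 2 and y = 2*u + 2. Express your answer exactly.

9/2

Set the curves equal: u**2 - u + 2 = 2*u + 2, so u**2 - 3*u = 0, which factors as u*(u - 3) = 0. The curves meet at u = 0, 3.
On [0, 3], y = 2*u + 2 is on top; that piece has area ∫[0,3] (-(u**2 - 3*u)) du = 9/2.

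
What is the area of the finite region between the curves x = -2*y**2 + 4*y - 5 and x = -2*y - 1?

Both boundary curves give x as a function of y, so integrate with respect to y. Setting them equal: -2*y**2 + 6*y - 4 = 0, i.e. -2*(y - 2)*(y - 1) = 0, so they meet at y = 1, 2.
For y in [1, 2], x = -2*y**2 + 4*y - 5 is on the right; area = ∫[1,2] (-2*y**2 + 6*y - 4) dy = 1/3.

1/3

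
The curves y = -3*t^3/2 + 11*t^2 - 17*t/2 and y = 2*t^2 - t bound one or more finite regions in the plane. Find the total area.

Set the curves equal: -3*t^3/2 + 11*t^2 - 17*t/2 = 2*t^2 - t, so -3*t^3/2 + 9*t^2 - 15*t/2 = 0, which factors as -3*t*(t - 5)*(t - 1)/2 = 0. The curves meet at t = 0, 1, 5.
On [0, 1], y = 2*t^2 - t is on top; that piece has area ∫[0,1] (-(-3*t^3/2 + 9*t^2 - 15*t/2)) dt = 9/8.
On [1, 5], y = -3*t^3/2 + 11*t^2 - 17*t/2 is on top; that piece has area ∫[1,5] (-3*t^3/2 + 9*t^2 - 15*t/2) dt = 48.
Total enclosed area = 9/8 + 48 = 393/8.

393/8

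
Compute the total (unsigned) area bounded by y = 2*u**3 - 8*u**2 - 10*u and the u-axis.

443/3

The curve meets the u-axis where 2*u**3 - 8*u**2 - 10*u = 0, i.e. 2*u*(u - 5)*(u + 1) = 0, at u = -1, 0, 5.
On [-1, 0] the curve lies above the axis; ∫[-1,0] (2*u**3 - 8*u**2 - 10*u) du = 11/6, giving area 11/6.
On [0, 5] the curve lies below the axis; ∫[0,5] (2*u**3 - 8*u**2 - 10*u) du = -875/6, giving area 875/6.
Total area = 11/6 + 875/6 = 443/3.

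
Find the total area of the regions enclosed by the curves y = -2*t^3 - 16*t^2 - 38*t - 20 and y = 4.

Set the curves equal: -2*t^3 - 16*t^2 - 38*t - 20 = 4, so -2*t^3 - 16*t^2 - 38*t - 24 = 0, which factors as -2*(t + 1)*(t + 3)*(t + 4) = 0. The curves meet at t = -4, -3, -1.
On [-4, -3], y = 4 is on top; that piece has area ∫[-4,-3] (-(-2*t^3 - 16*t^2 - 38*t - 24)) dt = 5/6.
On [-3, -1], y = -2*t^3 - 16*t^2 - 38*t - 20 is on top; that piece has area ∫[-3,-1] (-2*t^3 - 16*t^2 - 38*t - 24) dt = 16/3.
Total enclosed area = 5/6 + 16/3 = 37/6.

37/6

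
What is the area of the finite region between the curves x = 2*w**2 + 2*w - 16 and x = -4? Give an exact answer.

Both boundary curves give x as a function of w, so integrate with respect to w. Setting them equal: 2*w**2 + 2*w - 12 = 0, i.e. 2*(w - 2)*(w + 3) = 0, so they meet at w = -3, 2.
For w in [-3, 2], x = 2*w**2 + 2*w - 16 is on the left; area = ∫[-3,2] (-(2*w**2 + 2*w - 12)) dw = 125/3.

125/3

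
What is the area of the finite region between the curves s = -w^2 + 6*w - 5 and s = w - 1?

Both boundary curves give s as a function of w, so integrate with respect to w. Setting them equal: -w^2 + 5*w - 4 = 0, i.e. -(w - 4)*(w - 1) = 0, so they meet at w = 1, 4.
For w in [1, 4], s = -w^2 + 6*w - 5 is on the right; area = ∫[1,4] (-w^2 + 5*w - 4) dw = 9/2.

9/2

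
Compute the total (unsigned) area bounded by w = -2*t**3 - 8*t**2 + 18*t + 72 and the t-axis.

1741/6

The curve meets the t-axis where -2*t**3 - 8*t**2 + 18*t + 72 = 0, i.e. -2*(t - 3)*(t + 3)*(t + 4) = 0, at t = -4, -3, 3.
On [-4, -3] the curve lies below the axis; ∫[-4,-3] (-2*t**3 - 8*t**2 + 18*t + 72) dt = -13/6, giving area 13/6.
On [-3, 3] the curve lies above the axis; ∫[-3,3] (-2*t**3 - 8*t**2 + 18*t + 72) dt = 288, giving area 288.
Total area = 13/6 + 288 = 1741/6.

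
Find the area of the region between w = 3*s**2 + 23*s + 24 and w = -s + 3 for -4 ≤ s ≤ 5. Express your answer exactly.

594

The difference (3*s**2 + 23*s + 24) - (-s + 3) = 3*s**2 + 24*s + 21 changes sign at s = -1 inside [-4, 5], so split the integral there.
∫[-4,-1] (3*s**2 + 24*s + 21) ds = -54; the area of that piece is 54.
∫[-1,5] (3*s**2 + 24*s + 21) ds = 540.
Total area = 54 + 540 = 594.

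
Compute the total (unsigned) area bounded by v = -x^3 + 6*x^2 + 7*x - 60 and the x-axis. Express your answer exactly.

517/2

The curve meets the x-axis where -x^3 + 6*x^2 + 7*x - 60 = 0, i.e. -(x - 5)*(x - 4)*(x + 3) = 0, at x = -3, 4, 5.
On [-3, 4] the curve lies below the axis; ∫[-3,4] (-x^3 + 6*x^2 + 7*x - 60) dx = -1029/4, giving area 1029/4.
On [4, 5] the curve lies above the axis; ∫[4,5] (-x^3 + 6*x^2 + 7*x - 60) dx = 5/4, giving area 5/4.
Total area = 1029/4 + 5/4 = 517/2.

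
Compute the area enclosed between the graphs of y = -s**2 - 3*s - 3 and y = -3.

Set the curves equal: -s**2 - 3*s - 3 = -3, so -s**2 - 3*s = 0, which factors as -s*(s + 3) = 0. The curves meet at s = -3, 0.
On [-3, 0], y = -s**2 - 3*s - 3 is on top; that piece has area ∫[-3,0] (-s**2 - 3*s) ds = 9/2.

9/2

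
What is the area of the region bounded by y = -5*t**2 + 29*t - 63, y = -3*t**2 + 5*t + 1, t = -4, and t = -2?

928/3

On [-4, -2], (-5*t**2 + 29*t - 63) - (-3*t**2 + 5*t + 1) = -2*t**2 + 24*t - 64 is ≤ 0 throughout, so the area is a single integral of |-2*t**2 + 24*t - 64|.
∫[-4,-2] (-2*t**2 + 24*t - 64) dt = -928/3; the area of that piece is 928/3.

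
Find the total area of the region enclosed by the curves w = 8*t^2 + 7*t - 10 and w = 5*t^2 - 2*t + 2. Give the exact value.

Set the curves equal: 8*t^2 + 7*t - 10 = 5*t^2 - 2*t + 2, so 3*t^2 + 9*t - 12 = 0, which factors as 3*(t - 1)*(t + 4) = 0. The curves meet at t = -4, 1.
On [-4, 1], w = 5*t^2 - 2*t + 2 is on top; that piece has area ∫[-4,1] (-(3*t^2 + 9*t - 12)) dt = 125/2.

125/2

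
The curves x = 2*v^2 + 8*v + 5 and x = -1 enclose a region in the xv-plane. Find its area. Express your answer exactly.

8/3

Both boundary curves give x as a function of v, so integrate with respect to v. Setting them equal: 2*v^2 + 8*v + 6 = 0, i.e. 2*(v + 1)*(v + 3) = 0, so they meet at v = -3, -1.
For v in [-3, -1], x = 2*v^2 + 8*v + 5 is on the left; area = ∫[-3,-1] (-(2*v^2 + 8*v + 6)) dv = 8/3.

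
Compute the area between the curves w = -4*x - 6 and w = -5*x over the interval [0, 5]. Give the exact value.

35/2

On [0, 5], (-4*x - 6) - (-5*x) = x - 6 is ≤ 0 throughout, so the area is a single integral of |x - 6|.
∫[0,5] (x - 6) dx = -35/2; the area of that piece is 35/2.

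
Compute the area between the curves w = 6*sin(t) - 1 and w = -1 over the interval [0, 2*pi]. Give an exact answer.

The difference (6*sin(t) - 1) - (-1) = 6*sin(t) changes sign at t = pi inside [0, 2*pi], so split the integral there.
∫[0,pi] (6*sin(t)) dt = 12.
∫[pi,2*pi] (6*sin(t)) dt = -12; the area of that piece is 12.
Total area = 12 + 12 = 24.

24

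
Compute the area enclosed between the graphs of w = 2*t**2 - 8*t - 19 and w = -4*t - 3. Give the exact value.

72

Set the curves equal: 2*t**2 - 8*t - 19 = -4*t - 3, so 2*t**2 - 4*t - 16 = 0, which factors as 2*(t - 4)*(t + 2) = 0. The curves meet at t = -2, 4.
On [-2, 4], w = -4*t - 3 is on top; that piece has area ∫[-2,4] (-(2*t**2 - 4*t - 16)) dt = 72.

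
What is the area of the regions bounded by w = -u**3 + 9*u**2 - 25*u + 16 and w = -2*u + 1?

8

Set the curves equal: -u**3 + 9*u**2 - 25*u + 16 = -2*u + 1, so -u**3 + 9*u**2 - 23*u + 15 = 0, which factors as -(u - 5)*(u - 3)*(u - 1) = 0. The curves meet at u = 1, 3, 5.
On [1, 3], w = -2*u + 1 is on top; that piece has area ∫[1,3] (-(-u**3 + 9*u**2 - 23*u + 15)) du = 4.
On [3, 5], w = -u**3 + 9*u**2 - 25*u + 16 is on top; that piece has area ∫[3,5] (-u**3 + 9*u**2 - 23*u + 15) du = 4.
Total enclosed area = 4 + 4 = 8.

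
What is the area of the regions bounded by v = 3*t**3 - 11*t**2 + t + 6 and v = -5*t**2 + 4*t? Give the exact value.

Set the curves equal: 3*t**3 - 11*t**2 + t + 6 = -5*t**2 + 4*t, so 3*t**3 - 6*t**2 - 3*t + 6 = 0, which factors as 3*(t - 2)*(t - 1)*(t + 1) = 0. The curves meet at t = -1, 1, 2.
On [-1, 1], v = 3*t**3 - 11*t**2 + t + 6 is on top; that piece has area ∫[-1,1] (3*t**3 - 6*t**2 - 3*t + 6) dt = 8.
On [1, 2], v = -5*t**2 + 4*t is on top; that piece has area ∫[1,2] (-(3*t**3 - 6*t**2 - 3*t + 6)) dt = 5/4.
Total enclosed area = 8 + 5/4 = 37/4.

37/4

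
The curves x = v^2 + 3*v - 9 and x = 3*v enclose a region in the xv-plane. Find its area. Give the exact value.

Both boundary curves give x as a function of v, so integrate with respect to v. Setting them equal: v^2 - 9 = 0, i.e. (v - 3)*(v + 3) = 0, so they meet at v = -3, 3.
For v in [-3, 3], x = v^2 + 3*v - 9 is on the left; area = ∫[-3,3] (-(v^2 - 9)) dv = 36.

36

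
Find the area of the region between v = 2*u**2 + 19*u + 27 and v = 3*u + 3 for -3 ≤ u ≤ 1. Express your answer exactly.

The difference (2*u**2 + 19*u + 27) - (3*u + 3) = 2*u**2 + 16*u + 24 changes sign at u = -2 inside [-3, 1], so split the integral there.
∫[-3,-2] (2*u**2 + 16*u + 24) du = -10/3; the area of that piece is 10/3.
∫[-2,1] (2*u**2 + 16*u + 24) du = 54.
Total area = 10/3 + 54 = 172/3.

172/3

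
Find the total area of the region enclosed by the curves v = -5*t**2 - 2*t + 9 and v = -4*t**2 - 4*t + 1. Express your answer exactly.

36

Set the curves equal: -5*t**2 - 2*t + 9 = -4*t**2 - 4*t + 1, so -t**2 + 2*t + 8 = 0, which factors as -(t - 4)*(t + 2) = 0. The curves meet at t = -2, 4.
On [-2, 4], v = -5*t**2 - 2*t + 9 is on top; that piece has area ∫[-2,4] (-t**2 + 2*t + 8) dt = 36.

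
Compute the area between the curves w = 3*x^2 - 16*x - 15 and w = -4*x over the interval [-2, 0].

18

The difference (3*x^2 - 16*x - 15) - (-4*x) = 3*x^2 - 12*x - 15 changes sign at x = -1 inside [-2, 0], so split the integral there.
∫[-2,-1] (3*x^2 - 12*x - 15) dx = 10.
∫[-1,0] (3*x^2 - 12*x - 15) dx = -8; the area of that piece is 8.
Total area = 10 + 8 = 18.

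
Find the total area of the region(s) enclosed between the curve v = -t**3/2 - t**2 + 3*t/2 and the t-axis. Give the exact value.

The curve meets the t-axis where -t**3/2 - t**2 + 3*t/2 = 0, i.e. -t*(t - 1)*(t + 3)/2 = 0, at t = -3, 0, 1.
On [-3, 0] the curve lies below the axis; ∫[-3,0] (-t**3/2 - t**2 + 3*t/2) dt = -45/8, giving area 45/8.
On [0, 1] the curve lies above the axis; ∫[0,1] (-t**3/2 - t**2 + 3*t/2) dt = 7/24, giving area 7/24.
Total area = 45/8 + 7/24 = 71/12.

71/12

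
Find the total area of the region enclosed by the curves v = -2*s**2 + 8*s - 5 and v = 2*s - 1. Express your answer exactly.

Set the curves equal: -2*s**2 + 8*s - 5 = 2*s - 1, so -2*s**2 + 6*s - 4 = 0, which factors as -2*(s - 2)*(s - 1) = 0. The curves meet at s = 1, 2.
On [1, 2], v = -2*s**2 + 8*s - 5 is on top; that piece has area ∫[1,2] (-2*s**2 + 6*s - 4) ds = 1/3.

1/3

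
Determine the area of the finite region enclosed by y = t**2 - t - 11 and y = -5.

125/6

Set the curves equal: t**2 - t - 11 = -5, so t**2 - t - 6 = 0, which factors as (t - 3)*(t + 2) = 0. The curves meet at t = -2, 3.
On [-2, 3], y = -5 is on top; that piece has area ∫[-2,3] (-(t**2 - t - 6)) dt = 125/6.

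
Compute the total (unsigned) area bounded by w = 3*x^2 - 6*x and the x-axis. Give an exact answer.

4

The curve meets the x-axis where 3*x^2 - 6*x = 0, i.e. 3*x*(x - 2) = 0, at x = 0, 2.
On [0, 2] the curve lies below the axis; ∫[0,2] (3*x^2 - 6*x) dx = -4, giving area 4.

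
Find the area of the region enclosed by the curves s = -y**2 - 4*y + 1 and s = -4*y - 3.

Both boundary curves give s as a function of y, so integrate with respect to y. Setting them equal: -y**2 + 4 = 0, i.e. -(y - 2)*(y + 2) = 0, so they meet at y = -2, 2.
For y in [-2, 2], s = -y**2 - 4*y + 1 is on the right; area = ∫[-2,2] (-y**2 + 4) dy = 32/3.

32/3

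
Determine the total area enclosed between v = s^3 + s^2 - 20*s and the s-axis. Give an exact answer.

2521/12

The curve meets the s-axis where s^3 + s^2 - 20*s = 0, i.e. s*(s - 4)*(s + 5) = 0, at s = -5, 0, 4.
On [-5, 0] the curve lies above the axis; ∫[-5,0] (s^3 + s^2 - 20*s) ds = 1625/12, giving area 1625/12.
On [0, 4] the curve lies below the axis; ∫[0,4] (s^3 + s^2 - 20*s) ds = -224/3, giving area 224/3.
Total area = 1625/12 + 224/3 = 2521/12.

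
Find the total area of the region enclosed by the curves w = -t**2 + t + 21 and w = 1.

Set the curves equal: -t**2 + t + 21 = 1, so -t**2 + t + 20 = 0, which factors as -(t - 5)*(t + 4) = 0. The curves meet at t = -4, 5.
On [-4, 5], w = -t**2 + t + 21 is on top; that piece has area ∫[-4,5] (-t**2 + t + 20) dt = 243/2.

243/2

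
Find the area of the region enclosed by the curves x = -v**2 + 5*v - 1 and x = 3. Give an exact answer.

Both boundary curves give x as a function of v, so integrate with respect to v. Setting them equal: -v**2 + 5*v - 4 = 0, i.e. -(v - 4)*(v - 1) = 0, so they meet at v = 1, 4.
For v in [1, 4], x = -v**2 + 5*v - 1 is on the right; area = ∫[1,4] (-v**2 + 5*v - 4) dv = 9/2.

9/2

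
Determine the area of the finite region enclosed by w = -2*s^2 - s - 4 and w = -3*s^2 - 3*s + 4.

36

Set the curves equal: -2*s^2 - s - 4 = -3*s^2 - 3*s + 4, so s^2 + 2*s - 8 = 0, which factors as (s - 2)*(s + 4) = 0. The curves meet at s = -4, 2.
On [-4, 2], w = -3*s^2 - 3*s + 4 is on top; that piece has area ∫[-4,2] (-(s^2 + 2*s - 8)) ds = 36.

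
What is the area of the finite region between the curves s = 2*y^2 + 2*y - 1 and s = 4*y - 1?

1/3

Both boundary curves give s as a function of y, so integrate with respect to y. Setting them equal: 2*y^2 - 2*y = 0, i.e. 2*y*(y - 1) = 0, so they meet at y = 0, 1.
For y in [0, 1], s = 2*y^2 + 2*y - 1 is on the left; area = ∫[0,1] (-(2*y^2 - 2*y)) dy = 1/3.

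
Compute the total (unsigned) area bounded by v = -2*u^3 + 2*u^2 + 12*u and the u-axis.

253/6

The curve meets the u-axis where -2*u^3 + 2*u^2 + 12*u = 0, i.e. -2*u*(u - 3)*(u + 2) = 0, at u = -2, 0, 3.
On [-2, 0] the curve lies below the axis; ∫[-2,0] (-2*u^3 + 2*u^2 + 12*u) du = -32/3, giving area 32/3.
On [0, 3] the curve lies above the axis; ∫[0,3] (-2*u^3 + 2*u^2 + 12*u) du = 63/2, giving area 63/2.
Total area = 32/3 + 63/2 = 253/6.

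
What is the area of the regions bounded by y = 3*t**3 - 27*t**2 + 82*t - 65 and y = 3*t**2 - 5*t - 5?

71/2

Set the curves equal: 3*t**3 - 27*t**2 + 82*t - 65 = 3*t**2 - 5*t - 5, so 3*t**3 - 30*t**2 + 87*t - 60 = 0, which factors as 3*(t - 5)*(t - 4)*(t - 1) = 0. The curves meet at t = 1, 4, 5.
On [1, 4], y = 3*t**3 - 27*t**2 + 82*t - 65 is on top; that piece has area ∫[1,4] (3*t**3 - 30*t**2 + 87*t - 60) dt = 135/4.
On [4, 5], y = 3*t**2 - 5*t - 5 is on top; that piece has area ∫[4,5] (-(3*t**3 - 30*t**2 + 87*t - 60)) dt = 7/4.
Total enclosed area = 135/4 + 7/4 = 71/2.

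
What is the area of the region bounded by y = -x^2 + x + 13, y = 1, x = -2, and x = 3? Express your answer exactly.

On [-2, 3], (-x^2 + x + 13) - (1) = -x^2 + x + 12 is ≥ 0 throughout, so the area is a single integral of |-x^2 + x + 12|.
∫[-2,3] (-x^2 + x + 12) dx = 305/6.

305/6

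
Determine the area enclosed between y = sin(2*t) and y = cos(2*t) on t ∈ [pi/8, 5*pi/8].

On [pi/8, 5*pi/8], (sin(2*t)) - (cos(2*t)) = sin(2*t) - cos(2*t) is ≥ 0 throughout, so the area is a single integral of |sin(2*t) - cos(2*t)|.
∫[pi/8,5*pi/8] (sin(2*t) - cos(2*t)) dt = sqrt(2).

sqrt(2)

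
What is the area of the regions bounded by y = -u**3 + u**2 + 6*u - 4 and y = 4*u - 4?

Set the curves equal: -u**3 + u**2 + 6*u - 4 = 4*u - 4, so -u**3 + u**2 + 2*u = 0, which factors as -u*(u - 2)*(u + 1) = 0. The curves meet at u = -1, 0, 2.
On [-1, 0], y = 4*u - 4 is on top; that piece has area ∫[-1,0] (-(-u**3 + u**2 + 2*u)) du = 5/12.
On [0, 2], y = -u**3 + u**2 + 6*u - 4 is on top; that piece has area ∫[0,2] (-u**3 + u**2 + 2*u) du = 8/3.
Total enclosed area = 5/12 + 8/3 = 37/12.

37/12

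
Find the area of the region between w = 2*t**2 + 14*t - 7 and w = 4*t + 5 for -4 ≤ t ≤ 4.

518/3

The difference (2*t**2 + 14*t - 7) - (4*t + 5) = 2*t**2 + 10*t - 12 changes sign at t = 1 inside [-4, 4], so split the integral there.
∫[-4,1] (2*t**2 + 10*t - 12) dt = -275/3; the area of that piece is 275/3.
∫[1,4] (2*t**2 + 10*t - 12) dt = 81.
Total area = 275/3 + 81 = 518/3.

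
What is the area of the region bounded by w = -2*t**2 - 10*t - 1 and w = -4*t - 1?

Set the curves equal: -2*t**2 - 10*t - 1 = -4*t - 1, so -2*t**2 - 6*t = 0, which factors as -2*t*(t + 3) = 0. The curves meet at t = -3, 0.
On [-3, 0], w = -2*t**2 - 10*t - 1 is on top; that piece has area ∫[-3,0] (-2*t**2 - 6*t) dt = 9.

9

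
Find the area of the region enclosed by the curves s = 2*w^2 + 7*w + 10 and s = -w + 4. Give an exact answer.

Both boundary curves give s as a function of w, so integrate with respect to w. Setting them equal: 2*w^2 + 8*w + 6 = 0, i.e. 2*(w + 1)*(w + 3) = 0, so they meet at w = -3, -1.
For w in [-3, -1], s = 2*w^2 + 7*w + 10 is on the left; area = ∫[-3,-1] (-(2*w^2 + 8*w + 6)) dw = 8/3.

8/3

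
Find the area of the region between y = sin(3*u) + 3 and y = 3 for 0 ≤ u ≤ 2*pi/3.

4/3

The difference (sin(3*u) + 3) - (3) = sin(3*u) changes sign at u = pi/3 inside [0, 2*pi/3], so split the integral there.
∫[0,pi/3] (sin(3*u)) du = 2/3.
∫[pi/3,2*pi/3] (sin(3*u)) du = -2/3; the area of that piece is 2/3.
Total area = 2/3 + 2/3 = 4/3.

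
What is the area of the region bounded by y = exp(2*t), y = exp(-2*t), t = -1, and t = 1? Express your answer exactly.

-2 + exp(-2) + exp(2)

The difference (exp(2*t)) - (exp(-2*t)) = exp(2*t) - exp(-2*t) changes sign at t = 0 inside [-1, 1], so split the integral there.
∫[-1,0] (exp(2*t) - exp(-2*t)) dt = -exp(2)/2 - exp(-2)/2 + 1; the area of that piece is -1 + exp(-2)/2 + exp(2)/2.
∫[0,1] (exp(2*t) - exp(-2*t)) dt = -1 + exp(-2)/2 + exp(2)/2.
Total area = (-1 + exp(-2)/2 + exp(2)/2) + (-1 + exp(-2)/2 + exp(2)/2) = -2 + exp(-2) + exp(2).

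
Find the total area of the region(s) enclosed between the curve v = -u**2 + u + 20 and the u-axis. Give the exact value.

The curve meets the u-axis where -u**2 + u + 20 = 0, i.e. -(u - 5)*(u + 4) = 0, at u = -4, 5.
On [-4, 5] the curve lies above the axis; ∫[-4,5] (-u**2 + u + 20) du = 243/2, giving area 243/2.

243/2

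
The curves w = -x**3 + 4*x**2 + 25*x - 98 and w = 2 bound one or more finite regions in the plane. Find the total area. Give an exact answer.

Set the curves equal: -x**3 + 4*x**2 + 25*x - 98 = 2, so -x**3 + 4*x**2 + 25*x - 100 = 0, which factors as -(x - 5)*(x - 4)*(x + 5) = 0. The curves meet at x = -5, 4, 5.
On [-5, 4], w = 2 is on top; that piece has area ∫[-5,4] (-(-x**3 + 4*x**2 + 25*x - 100)) dx = 2673/4.
On [4, 5], w = -x**3 + 4*x**2 + 25*x - 98 is on top; that piece has area ∫[4,5] (-x**3 + 4*x**2 + 25*x - 100) dx = 19/12.
Total enclosed area = 2673/4 + 19/12 = 4019/6.

4019/6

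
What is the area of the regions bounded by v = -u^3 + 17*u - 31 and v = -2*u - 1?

Set the curves equal: -u^3 + 17*u - 31 = -2*u - 1, so -u^3 + 19*u - 30 = 0, which factors as -(u - 3)*(u - 2)*(u + 5) = 0. The curves meet at u = -5, 2, 3.
On [-5, 2], v = -2*u - 1 is on top; that piece has area ∫[-5,2] (-(-u^3 + 19*u - 30)) du = 1029/4.
On [2, 3], v = -u^3 + 17*u - 31 is on top; that piece has area ∫[2,3] (-u^3 + 19*u - 30) du = 5/4.
Total enclosed area = 1029/4 + 5/4 = 517/2.

517/2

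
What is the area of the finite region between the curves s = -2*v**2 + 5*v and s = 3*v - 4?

9

Both boundary curves give s as a function of v, so integrate with respect to v. Setting them equal: -2*v**2 + 2*v + 4 = 0, i.e. -2*(v - 2)*(v + 1) = 0, so they meet at v = -1, 2.
For v in [-1, 2], s = -2*v**2 + 5*v is on the right; area = ∫[-1,2] (-2*v**2 + 2*v + 4) dv = 9.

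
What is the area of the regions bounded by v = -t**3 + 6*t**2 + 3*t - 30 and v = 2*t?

407/4

Set the curves equal: -t**3 + 6*t**2 + 3*t - 30 = 2*t, so -t**3 + 6*t**2 + t - 30 = 0, which factors as -(t - 5)*(t - 3)*(t + 2) = 0. The curves meet at t = -2, 3, 5.
On [-2, 3], v = 2*t is on top; that piece has area ∫[-2,3] (-(-t**3 + 6*t**2 + t - 30)) dt = 375/4.
On [3, 5], v = -t**3 + 6*t**2 + 3*t - 30 is on top; that piece has area ∫[3,5] (-t**3 + 6*t**2 + t - 30) dt = 8.
Total enclosed area = 375/4 + 8 = 407/4.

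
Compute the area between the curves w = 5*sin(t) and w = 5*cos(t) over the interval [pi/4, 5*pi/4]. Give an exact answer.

On [pi/4, 5*pi/4], (5*sin(t)) - (5*cos(t)) = 5*sin(t) - 5*cos(t) is ≥ 0 throughout, so the area is a single integral of |5*sin(t) - 5*cos(t)|.
∫[pi/4,5*pi/4] (5*sin(t) - 5*cos(t)) dt = 10*sqrt(2).

10*sqrt(2)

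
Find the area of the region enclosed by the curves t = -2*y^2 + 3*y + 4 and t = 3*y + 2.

8/3

Both boundary curves give t as a function of y, so integrate with respect to y. Setting them equal: -2*y^2 + 2 = 0, i.e. -2*(y - 1)*(y + 1) = 0, so they meet at y = -1, 1.
For y in [-1, 1], t = -2*y^2 + 3*y + 4 is on the right; area = ∫[-1,1] (-2*y^2 + 2) dy = 8/3.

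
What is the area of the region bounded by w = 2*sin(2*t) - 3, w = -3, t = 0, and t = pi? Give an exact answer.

The difference (2*sin(2*t) - 3) - (-3) = 2*sin(2*t) changes sign at t = pi/2 inside [0, pi], so split the integral there.
∫[0,pi/2] (2*sin(2*t)) dt = 2.
∫[pi/2,pi] (2*sin(2*t)) dt = -2; the area of that piece is 2.
Total area = 2 + 2 = 4.

4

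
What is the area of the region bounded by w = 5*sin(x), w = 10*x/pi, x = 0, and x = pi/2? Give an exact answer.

5 - 5*pi/4

On [0, pi/2], (5*sin(x)) - (10*x/pi) = -10*x/pi + 5*sin(x) is ≥ 0 throughout, so the area is a single integral of |-10*x/pi + 5*sin(x)|.
∫[0,pi/2] (-10*x/pi + 5*sin(x)) dx = 5 - 5*pi/4.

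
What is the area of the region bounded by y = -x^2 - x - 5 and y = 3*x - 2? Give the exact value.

4/3

Set the curves equal: -x^2 - x - 5 = 3*x - 2, so -x^2 - 4*x - 3 = 0, which factors as -(x + 1)*(x + 3) = 0. The curves meet at x = -3, -1.
On [-3, -1], y = -x^2 - x - 5 is on top; that piece has area ∫[-3,-1] (-x^2 - 4*x - 3) dx = 4/3.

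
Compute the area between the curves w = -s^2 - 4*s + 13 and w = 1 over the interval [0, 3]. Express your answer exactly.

The difference (-s^2 - 4*s + 13) - (1) = -s^2 - 4*s + 12 changes sign at s = 2 inside [0, 3], so split the integral there.
∫[0,2] (-s^2 - 4*s + 12) ds = 40/3.
∫[2,3] (-s^2 - 4*s + 12) ds = -13/3; the area of that piece is 13/3.
Total area = 40/3 + 13/3 = 53/3.

53/3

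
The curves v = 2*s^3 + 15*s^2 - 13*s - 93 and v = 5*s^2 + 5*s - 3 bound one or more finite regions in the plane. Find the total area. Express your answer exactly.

1136/3

Set the curves equal: 2*s^3 + 15*s^2 - 13*s - 93 = 5*s^2 + 5*s - 3, so 2*s^3 + 10*s^2 - 18*s - 90 = 0, which factors as 2*(s - 3)*(s + 3)*(s + 5) = 0. The curves meet at s = -5, -3, 3.
On [-5, -3], v = 2*s^3 + 15*s^2 - 13*s - 93 is on top; that piece has area ∫[-5,-3] (2*s^3 + 10*s^2 - 18*s - 90) ds = 56/3.
On [-3, 3], v = 5*s^2 + 5*s - 3 is on top; that piece has area ∫[-3,3] (-(2*s^3 + 10*s^2 - 18*s - 90)) ds = 360.
Total enclosed area = 56/3 + 360 = 1136/3.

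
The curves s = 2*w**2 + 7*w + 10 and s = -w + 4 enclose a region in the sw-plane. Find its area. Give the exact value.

8/3

Both boundary curves give s as a function of w, so integrate with respect to w. Setting them equal: 2*w**2 + 8*w + 6 = 0, i.e. 2*(w + 1)*(w + 3) = 0, so they meet at w = -3, -1.
For w in [-3, -1], s = 2*w**2 + 7*w + 10 is on the left; area = ∫[-3,-1] (-(2*w**2 + 8*w + 6)) dw = 8/3.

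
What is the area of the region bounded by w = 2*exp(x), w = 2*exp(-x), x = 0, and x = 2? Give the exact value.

-4 + 2*exp(-2) + 2*exp(2)

On [0, 2], (2*exp(x)) - (2*exp(-x)) = 2*exp(x) - 2*exp(-x) is ≥ 0 throughout, so the area is a single integral of |2*exp(x) - 2*exp(-x)|.
∫[0,2] (2*exp(x) - 2*exp(-x)) dx = -4 + 2*exp(-2) + 2*exp(2).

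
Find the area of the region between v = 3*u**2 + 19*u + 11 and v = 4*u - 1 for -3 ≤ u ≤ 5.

388

The difference (3*u**2 + 19*u + 11) - (4*u - 1) = 3*u**2 + 15*u + 12 changes sign at u = -1 inside [-3, 5], so split the integral there.
∫[-3,-1] (3*u**2 + 15*u + 12) du = -10; the area of that piece is 10.
∫[-1,5] (3*u**2 + 15*u + 12) du = 378.
Total area = 10 + 378 = 388.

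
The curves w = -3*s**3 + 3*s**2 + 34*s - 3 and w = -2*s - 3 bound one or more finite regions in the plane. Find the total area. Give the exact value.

Set the curves equal: -3*s**3 + 3*s**2 + 34*s - 3 = -2*s - 3, so -3*s**3 + 3*s**2 + 36*s = 0, which factors as -3*s*(s - 4)*(s + 3) = 0. The curves meet at s = -3, 0, 4.
On [-3, 0], w = -2*s - 3 is on top; that piece has area ∫[-3,0] (-(-3*s**3 + 3*s**2 + 36*s)) ds = 297/4.
On [0, 4], w = -3*s**3 + 3*s**2 + 34*s - 3 is on top; that piece has area ∫[0,4] (-3*s**3 + 3*s**2 + 36*s) ds = 160.
Total enclosed area = 297/4 + 160 = 937/4.

937/4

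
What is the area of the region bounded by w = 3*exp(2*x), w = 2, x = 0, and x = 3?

On [0, 3], (3*exp(2*x)) - (2) = 3*exp(2*x) - 2 is ≥ 0 throughout, so the area is a single integral of |3*exp(2*x) - 2|.
∫[0,3] (3*exp(2*x) - 2) dx = -15/2 + 3*exp(6)/2.

-15/2 + 3*exp(6)/2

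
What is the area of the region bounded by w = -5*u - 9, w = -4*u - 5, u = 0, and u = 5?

65/2

On [0, 5], (-5*u - 9) - (-4*u - 5) = -u - 4 is ≤ 0 throughout, so the area is a single integral of |-u - 4|.
∫[0,5] (-u - 4) du = -65/2; the area of that piece is 65/2.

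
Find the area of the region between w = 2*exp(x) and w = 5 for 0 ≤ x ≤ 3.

-23 - 10*log(2) + 10*log(5) + 2*exp(3)

The difference (2*exp(x)) - (5) = 2*exp(x) - 5 changes sign at x = log(5/2) inside [0, 3], so split the integral there.
∫[0,log(5/2)] (2*exp(x) - 5) dx = log(32/3125) + 3; the area of that piece is -3 + log(3125/32).
∫[log(5/2),3] (2*exp(x) - 5) dx = -20 - 5*log(2) + 5*log(5) + 2*exp(3).
Total area = (-3 + log(3125/32)) + (-20 - 5*log(2) + 5*log(5) + 2*exp(3)) = -23 - 10*log(2) + 10*log(5) + 2*exp(3).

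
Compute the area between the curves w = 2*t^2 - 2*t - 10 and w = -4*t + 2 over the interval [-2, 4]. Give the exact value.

The difference (2*t^2 - 2*t - 10) - (-4*t + 2) = 2*t^2 + 2*t - 12 changes sign at t = 2 inside [-2, 4], so split the integral there.
∫[-2,2] (2*t^2 + 2*t - 12) dt = -112/3; the area of that piece is 112/3.
∫[2,4] (2*t^2 + 2*t - 12) dt = 76/3.
Total area = 112/3 + 76/3 = 188/3.

188/3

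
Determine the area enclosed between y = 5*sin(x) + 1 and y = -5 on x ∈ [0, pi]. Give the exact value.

10 + 6*pi

On [0, pi], (5*sin(x) + 1) - (-5) = 5*sin(x) + 6 is ≥ 0 throughout, so the area is a single integral of |5*sin(x) + 6|.
∫[0,pi] (5*sin(x) + 6) dx = 10 + 6*pi.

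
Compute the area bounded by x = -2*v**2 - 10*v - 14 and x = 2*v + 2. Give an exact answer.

8/3

Both boundary curves give x as a function of v, so integrate with respect to v. Setting them equal: -2*v**2 - 12*v - 16 = 0, i.e. -2*(v + 2)*(v + 4) = 0, so they meet at v = -4, -2.
For v in [-4, -2], x = -2*v**2 - 10*v - 14 is on the right; area = ∫[-4,-2] (-2*v**2 - 12*v - 16) dv = 8/3.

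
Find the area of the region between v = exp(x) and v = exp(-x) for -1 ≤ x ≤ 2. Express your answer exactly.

-4 + exp(-2) + exp(-1) + exp(1) + exp(2)

The difference (exp(x)) - (exp(-x)) = exp(x) - exp(-x) changes sign at x = 0 inside [-1, 2], so split the integral there.
∫[-1,0] (exp(x) - exp(-x)) dx = -exp(1) - exp(-1) + 2; the area of that piece is -2 + exp(-1) + exp(1).
∫[0,2] (exp(x) - exp(-x)) dx = -2 + exp(-2) + exp(2).
Total area = (-2 + exp(-1) + exp(1)) + (-2 + exp(-2) + exp(2)) = -4 + exp(-2) + exp(-1) + exp(1) + exp(2).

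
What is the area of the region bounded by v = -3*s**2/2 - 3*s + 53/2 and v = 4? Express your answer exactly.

Set the curves equal: -3*s**2/2 - 3*s + 53/2 = 4, so -3*s**2/2 - 3*s + 45/2 = 0, which factors as -3*(s - 3)*(s + 5)/2 = 0. The curves meet at s = -5, 3.
On [-5, 3], v = -3*s**2/2 - 3*s + 53/2 is on top; that piece has area ∫[-5,3] (-3*s**2/2 - 3*s + 45/2) ds = 128.

128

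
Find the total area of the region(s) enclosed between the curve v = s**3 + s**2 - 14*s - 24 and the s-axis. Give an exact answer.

The curve meets the s-axis where s**3 + s**2 - 14*s - 24 = 0, i.e. (s - 4)*(s + 2)*(s + 3) = 0, at s = -3, -2, 4.
On [-3, -2] the curve lies above the axis; ∫[-3,-2] (s**3 + s**2 - 14*s - 24) ds = 13/12, giving area 13/12.
On [-2, 4] the curve lies below the axis; ∫[-2,4] (s**3 + s**2 - 14*s - 24) ds = -144, giving area 144.
Total area = 13/12 + 144 = 1741/12.

1741/12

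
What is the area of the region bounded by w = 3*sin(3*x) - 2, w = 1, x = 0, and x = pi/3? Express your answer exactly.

On [0, pi/3], (3*sin(3*x) - 2) - (1) = 3*sin(3*x) - 3 is ≤ 0 throughout, so the area is a single integral of |3*sin(3*x) - 3|.
∫[0,pi/3] (3*sin(3*x) - 3) dx = 2 - pi; the area of that piece is -2 + pi.

-2 + pi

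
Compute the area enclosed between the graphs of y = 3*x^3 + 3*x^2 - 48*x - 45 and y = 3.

Set the curves equal: 3*x^3 + 3*x^2 - 48*x - 45 = 3, so 3*x^3 + 3*x^2 - 48*x - 48 = 0, which factors as 3*(x - 4)*(x + 1)*(x + 4) = 0. The curves meet at x = -4, -1, 4.
On [-4, -1], y = 3*x^3 + 3*x^2 - 48*x - 45 is on top; that piece has area ∫[-4,-1] (3*x^3 + 3*x^2 - 48*x - 48) dx = 351/4.
On [-1, 4], y = 3 is on top; that piece has area ∫[-1,4] (-(3*x^3 + 3*x^2 - 48*x - 48)) dx = 1375/4.
Total enclosed area = 351/4 + 1375/4 = 863/2.

863/2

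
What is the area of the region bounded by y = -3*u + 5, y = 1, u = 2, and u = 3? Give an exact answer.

On [2, 3], (-3*u + 5) - (1) = -3*u + 4 is ≤ 0 throughout, so the area is a single integral of |-3*u + 4|.
∫[2,3] (-3*u + 4) du = -7/2; the area of that piece is 7/2.

7/2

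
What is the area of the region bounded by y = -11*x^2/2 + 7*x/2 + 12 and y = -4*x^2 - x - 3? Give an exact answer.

343/4

Set the curves equal: -11*x^2/2 + 7*x/2 + 12 = -4*x^2 - x - 3, so -3*x^2/2 + 9*x/2 + 15 = 0, which factors as -3*(x - 5)*(x + 2)/2 = 0. The curves meet at x = -2, 5.
On [-2, 5], y = -11*x^2/2 + 7*x/2 + 12 is on top; that piece has area ∫[-2,5] (-3*x^2/2 + 9*x/2 + 15) dx = 343/4.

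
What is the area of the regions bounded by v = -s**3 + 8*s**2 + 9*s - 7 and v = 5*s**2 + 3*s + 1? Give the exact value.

81/2

Set the curves equal: -s**3 + 8*s**2 + 9*s - 7 = 5*s**2 + 3*s + 1, so -s**3 + 3*s**2 + 6*s - 8 = 0, which factors as -(s - 4)*(s - 1)*(s + 2) = 0. The curves meet at s = -2, 1, 4.
On [-2, 1], v = 5*s**2 + 3*s + 1 is on top; that piece has area ∫[-2,1] (-(-s**3 + 3*s**2 + 6*s - 8)) ds = 81/4.
On [1, 4], v = -s**3 + 8*s**2 + 9*s - 7 is on top; that piece has area ∫[1,4] (-s**3 + 3*s**2 + 6*s - 8) ds = 81/4.
Total enclosed area = 81/4 + 81/4 = 81/2.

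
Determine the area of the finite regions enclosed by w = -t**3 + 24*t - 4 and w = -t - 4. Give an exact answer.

Set the curves equal: -t**3 + 24*t - 4 = -t - 4, so -t**3 + 25*t = 0, which factors as -t*(t - 5)*(t + 5) = 0. The curves meet at t = -5, 0, 5.
On [-5, 0], w = -t - 4 is on top; that piece has area ∫[-5,0] (-(-t**3 + 25*t)) dt = 625/4.
On [0, 5], w = -t**3 + 24*t - 4 is on top; that piece has area ∫[0,5] (-t**3 + 25*t) dt = 625/4.
Total enclosed area = 625/4 + 625/4 = 625/2.

625/2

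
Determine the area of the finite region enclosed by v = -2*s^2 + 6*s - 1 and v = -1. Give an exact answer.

9

Set the curves equal: -2*s^2 + 6*s - 1 = -1, so -2*s^2 + 6*s = 0, which factors as -2*s*(s - 3) = 0. The curves meet at s = 0, 3.
On [0, 3], v = -2*s^2 + 6*s - 1 is on top; that piece has area ∫[0,3] (-2*s^2 + 6*s) ds = 9.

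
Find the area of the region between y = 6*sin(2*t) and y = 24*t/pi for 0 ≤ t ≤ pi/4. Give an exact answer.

On [0, pi/4], (6*sin(2*t)) - (24*t/pi) = -24*t/pi + 6*sin(2*t) is ≥ 0 throughout, so the area is a single integral of |-24*t/pi + 6*sin(2*t)|.
∫[0,pi/4] (-24*t/pi + 6*sin(2*t)) dt = 3 - 3*pi/4.

3 - 3*pi/4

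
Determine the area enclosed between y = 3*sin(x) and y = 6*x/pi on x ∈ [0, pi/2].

3 - 3*pi/4

On [0, pi/2], (3*sin(x)) - (6*x/pi) = -6*x/pi + 3*sin(x) is ≥ 0 throughout, so the area is a single integral of |-6*x/pi + 3*sin(x)|.
∫[0,pi/2] (-6*x/pi + 3*sin(x)) dx = 3 - 3*pi/4.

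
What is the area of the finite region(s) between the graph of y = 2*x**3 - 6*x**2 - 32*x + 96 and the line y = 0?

517

The curve meets the x-axis where 2*x**3 - 6*x**2 - 32*x + 96 = 0, i.e. 2*(x - 4)*(x - 3)*(x + 4) = 0, at x = -4, 3, 4.
On [-4, 3] the curve lies above the axis; ∫[-4,3] (2*x**3 - 6*x**2 - 32*x + 96) dx = 1029/2, giving area 1029/2.
On [3, 4] the curve lies below the axis; ∫[3,4] (2*x**3 - 6*x**2 - 32*x + 96) dx = -5/2, giving area 5/2.
Total area = 1029/2 + 5/2 = 517.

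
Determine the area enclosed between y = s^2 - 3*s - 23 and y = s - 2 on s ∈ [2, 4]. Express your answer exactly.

On [2, 4], (s^2 - 3*s - 23) - (s - 2) = s^2 - 4*s - 21 is ≤ 0 throughout, so the area is a single integral of |s^2 - 4*s - 21|.
∫[2,4] (s^2 - 4*s - 21) ds = -142/3; the area of that piece is 142/3.

142/3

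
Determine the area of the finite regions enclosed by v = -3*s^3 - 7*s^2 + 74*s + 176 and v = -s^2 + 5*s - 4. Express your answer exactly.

Set the curves equal: -3*s^3 - 7*s^2 + 74*s + 176 = -s^2 + 5*s - 4, so -3*s^3 - 6*s^2 + 69*s + 180 = 0, which factors as -3*(s - 5)*(s + 3)*(s + 4) = 0. The curves meet at s = -4, -3, 5.
On [-4, -3], v = -s^2 + 5*s - 4 is on top; that piece has area ∫[-4,-3] (-(-3*s^3 - 6*s^2 + 69*s + 180)) ds = 17/4.
On [-3, 5], v = -3*s^3 - 7*s^2 + 74*s + 176 is on top; that piece has area ∫[-3,5] (-3*s^3 - 6*s^2 + 69*s + 180) ds = 1280.
Total enclosed area = 17/4 + 1280 = 5137/4.

5137/4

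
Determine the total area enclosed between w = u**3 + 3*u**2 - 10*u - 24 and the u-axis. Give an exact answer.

407/4

The curve meets the u-axis where u**3 + 3*u**2 - 10*u - 24 = 0, i.e. (u - 3)*(u + 2)*(u + 4) = 0, at u = -4, -2, 3.
On [-4, -2] the curve lies above the axis; ∫[-4,-2] (u**3 + 3*u**2 - 10*u - 24) du = 8, giving area 8.
On [-2, 3] the curve lies below the axis; ∫[-2,3] (u**3 + 3*u**2 - 10*u - 24) du = -375/4, giving area 375/4.
Total area = 8 + 375/4 = 407/4.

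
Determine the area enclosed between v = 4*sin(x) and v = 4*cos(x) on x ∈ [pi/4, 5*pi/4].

8*sqrt(2)

On [pi/4, 5*pi/4], (4*sin(x)) - (4*cos(x)) = 4*sin(x) - 4*cos(x) is ≥ 0 throughout, so the area is a single integral of |4*sin(x) - 4*cos(x)|.
∫[pi/4,5*pi/4] (4*sin(x) - 4*cos(x)) dx = 8*sqrt(2).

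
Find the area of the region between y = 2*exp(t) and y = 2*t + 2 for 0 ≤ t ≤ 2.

-10 + 2*exp(2)

On [0, 2], (2*exp(t)) - (2*t + 2) = -2*t + 2*exp(t) - 2 is ≥ 0 throughout, so the area is a single integral of |-2*t + 2*exp(t) - 2|.
∫[0,2] (-2*t + 2*exp(t) - 2) dt = -10 + 2*exp(2).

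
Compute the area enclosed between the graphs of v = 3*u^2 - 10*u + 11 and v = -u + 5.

1/2

Set the curves equal: 3*u^2 - 10*u + 11 = -u + 5, so 3*u^2 - 9*u + 6 = 0, which factors as 3*(u - 2)*(u - 1) = 0. The curves meet at u = 1, 2.
On [1, 2], v = -u + 5 is on top; that piece has area ∫[1,2] (-(3*u^2 - 9*u + 6)) du = 1/2.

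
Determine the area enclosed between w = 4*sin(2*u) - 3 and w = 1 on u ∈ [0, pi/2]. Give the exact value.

-4 + 2*pi

On [0, pi/2], (4*sin(2*u) - 3) - (1) = 4*sin(2*u) - 4 is ≤ 0 throughout, so the area is a single integral of |4*sin(2*u) - 4|.
∫[0,pi/2] (4*sin(2*u) - 4) du = 4 - 2*pi; the area of that piece is -4 + 2*pi.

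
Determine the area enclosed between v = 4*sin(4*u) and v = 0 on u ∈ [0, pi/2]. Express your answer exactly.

4

The difference (4*sin(4*u)) - (0) = 4*sin(4*u) changes sign at u = pi/4 inside [0, pi/2], so split the integral there.
∫[0,pi/4] (4*sin(4*u)) du = 2.
∫[pi/4,pi/2] (4*sin(4*u)) du = -2; the area of that piece is 2.
Total area = 2 + 2 = 4.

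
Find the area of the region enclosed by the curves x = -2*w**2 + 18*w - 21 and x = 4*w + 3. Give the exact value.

Both boundary curves give x as a function of w, so integrate with respect to w. Setting them equal: -2*w**2 + 14*w - 24 = 0, i.e. -2*(w - 4)*(w - 3) = 0, so they meet at w = 3, 4.
For w in [3, 4], x = -2*w**2 + 18*w - 21 is on the right; area = ∫[3,4] (-2*w**2 + 14*w - 24) dw = 1/3.

1/3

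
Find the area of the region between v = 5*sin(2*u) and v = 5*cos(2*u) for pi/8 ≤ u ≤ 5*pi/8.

5*sqrt(2)

On [pi/8, 5*pi/8], (5*sin(2*u)) - (5*cos(2*u)) = 5*sin(2*u) - 5*cos(2*u) is ≥ 0 throughout, so the area is a single integral of |5*sin(2*u) - 5*cos(2*u)|.
∫[pi/8,5*pi/8] (5*sin(2*u) - 5*cos(2*u)) du = 5*sqrt(2).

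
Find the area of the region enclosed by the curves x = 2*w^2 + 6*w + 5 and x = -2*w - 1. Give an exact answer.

8/3

Both boundary curves give x as a function of w, so integrate with respect to w. Setting them equal: 2*w^2 + 8*w + 6 = 0, i.e. 2*(w + 1)*(w + 3) = 0, so they meet at w = -3, -1.
For w in [-3, -1], x = 2*w^2 + 6*w + 5 is on the left; area = ∫[-3,-1] (-(2*w^2 + 8*w + 6)) dw = 8/3.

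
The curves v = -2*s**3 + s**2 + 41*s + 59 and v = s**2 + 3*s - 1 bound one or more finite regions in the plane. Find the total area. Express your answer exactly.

517

Set the curves equal: -2*s**3 + s**2 + 41*s + 59 = s**2 + 3*s - 1, so -2*s**3 + 38*s + 60 = 0, which factors as -2*(s - 5)*(s + 2)*(s + 3) = 0. The curves meet at s = -3, -2, 5.
On [-3, -2], v = s**2 + 3*s - 1 is on top; that piece has area ∫[-3,-2] (-(-2*s**3 + 38*s + 60)) ds = 5/2.
On [-2, 5], v = -2*s**3 + s**2 + 41*s + 59 is on top; that piece has area ∫[-2,5] (-2*s**3 + 38*s + 60) ds = 1029/2.
Total enclosed area = 5/2 + 1029/2 = 517.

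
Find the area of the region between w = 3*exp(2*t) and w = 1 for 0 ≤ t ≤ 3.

On [0, 3], (3*exp(2*t)) - (1) = 3*exp(2*t) - 1 is ≥ 0 throughout, so the area is a single integral of |3*exp(2*t) - 1|.
∫[0,3] (3*exp(2*t) - 1) dt = -9/2 + 3*exp(6)/2.

-9/2 + 3*exp(6)/2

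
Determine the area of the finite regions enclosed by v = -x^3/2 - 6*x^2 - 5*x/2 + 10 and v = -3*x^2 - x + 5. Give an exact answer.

Set the curves equal: -x^3/2 - 6*x^2 - 5*x/2 + 10 = -3*x^2 - x + 5, so -x^3/2 - 3*x^2 - 3*x/2 + 5 = 0, which factors as -(x - 1)*(x + 2)*(x + 5)/2 = 0. The curves meet at x = -5, -2, 1.
On [-5, -2], v = -3*x^2 - x + 5 is on top; that piece has area ∫[-5,-2] (-(-x^3/2 - 3*x^2 - 3*x/2 + 5)) dx = 81/8.
On [-2, 1], v = -x^3/2 - 6*x^2 - 5*x/2 + 10 is on top; that piece has area ∫[-2,1] (-x^3/2 - 3*x^2 - 3*x/2 + 5) dx = 81/8.
Total enclosed area = 81/8 + 81/8 = 81/4.

81/4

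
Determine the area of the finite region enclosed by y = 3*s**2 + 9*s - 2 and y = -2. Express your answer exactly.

27/2

Set the curves equal: 3*s**2 + 9*s - 2 = -2, so 3*s**2 + 9*s = 0, which factors as 3*s*(s + 3) = 0. The curves meet at s = -3, 0.
On [-3, 0], y = -2 is on top; that piece has area ∫[-3,0] (-(3*s**2 + 9*s)) ds = 27/2.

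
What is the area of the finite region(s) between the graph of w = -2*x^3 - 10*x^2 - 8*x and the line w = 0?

The curve meets the x-axis where -2*x^3 - 10*x^2 - 8*x = 0, i.e. -2*x*(x + 1)*(x + 4) = 0, at x = -4, -1, 0.
On [-4, -1] the curve lies below the axis; ∫[-4,-1] (-2*x^3 - 10*x^2 - 8*x) dx = -45/2, giving area 45/2.
On [-1, 0] the curve lies above the axis; ∫[-1,0] (-2*x^3 - 10*x^2 - 8*x) dx = 7/6, giving area 7/6.
Total area = 45/2 + 7/6 = 71/3.

71/3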